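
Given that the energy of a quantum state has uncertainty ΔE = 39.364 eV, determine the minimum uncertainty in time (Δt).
8.361 as

Using the energy-time uncertainty principle:
ΔEΔt ≥ ℏ/2

The minimum uncertainty in time is:
Δt_min = ℏ/(2ΔE)
Δt_min = (1.055e-34 J·s) / (2 × 6.307e-18 J)
Δt_min = 8.361e-18 s = 8.361 as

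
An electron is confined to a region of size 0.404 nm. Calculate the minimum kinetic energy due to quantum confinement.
58.358 meV

Using the uncertainty principle:

1. Position uncertainty: Δx ≈ 4.040e-10 m
2. Minimum momentum uncertainty: Δp = ℏ/(2Δx) = 1.305e-25 kg·m/s
3. Minimum kinetic energy:
   KE = (Δp)²/(2m) = (1.305e-25)²/(2 × 9.109e-31 kg)
   KE = 9.350e-21 J = 58.358 meV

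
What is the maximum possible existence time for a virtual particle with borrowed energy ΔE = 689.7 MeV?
4.772 × 10^-25 s

Using the energy-time uncertainty principle:
ΔEΔt ≥ ℏ/2

For a virtual particle borrowing energy ΔE, the maximum lifetime is:
Δt_max = ℏ/(2ΔE)

Converting energy:
ΔE = 689.7 MeV = 1.105e-10 J

Δt_max = (1.055e-34 J·s) / (2 × 1.105e-10 J)
Δt_max = 4.772e-25 s = 4.772 × 10^-25 s

Virtual particles with higher borrowed energy exist for shorter times.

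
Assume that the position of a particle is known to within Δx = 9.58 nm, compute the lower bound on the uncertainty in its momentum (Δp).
5.504 × 10^-27 kg·m/s

Using the Heisenberg uncertainty principle:
ΔxΔp ≥ ℏ/2

The minimum uncertainty in momentum is:
Δp_min = ℏ/(2Δx)
Δp_min = (1.055e-34 J·s) / (2 × 9.580e-09 m)
Δp_min = 5.504e-27 kg·m/s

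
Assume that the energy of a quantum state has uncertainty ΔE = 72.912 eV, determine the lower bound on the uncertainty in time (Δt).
4.514 as

Using the energy-time uncertainty principle:
ΔEΔt ≥ ℏ/2

The minimum uncertainty in time is:
Δt_min = ℏ/(2ΔE)
Δt_min = (1.055e-34 J·s) / (2 × 1.168e-17 J)
Δt_min = 4.514e-18 s = 4.514 as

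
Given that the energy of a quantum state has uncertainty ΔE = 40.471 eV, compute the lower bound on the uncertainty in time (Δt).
8.132 as

Using the energy-time uncertainty principle:
ΔEΔt ≥ ℏ/2

The minimum uncertainty in time is:
Δt_min = ℏ/(2ΔE)
Δt_min = (1.055e-34 J·s) / (2 × 6.484e-18 J)
Δt_min = 8.132e-18 s = 8.132 as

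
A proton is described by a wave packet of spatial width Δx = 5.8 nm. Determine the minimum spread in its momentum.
9.091 × 10^-27 kg·m/s

For a wave packet, the spatial width Δx and momentum spread Δp are related by the uncertainty principle:
ΔxΔp ≥ ℏ/2

The minimum momentum spread is:
Δp_min = ℏ/(2Δx)
Δp_min = (1.055e-34 J·s) / (2 × 5.800e-09 m)
Δp_min = 9.091e-27 kg·m/s

A wave packet cannot have both a well-defined position and well-defined momentum.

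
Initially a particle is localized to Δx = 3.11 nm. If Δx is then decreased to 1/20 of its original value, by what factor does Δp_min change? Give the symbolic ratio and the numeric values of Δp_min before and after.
Original Δp_min = 1.695 × 10^-26 kg·m/s; new Δp'_min = 3.391 × 10^-25 kg·m/s; ratio Δp'_min/Δp_min = 20.

From the uncertainty principle ΔxΔp ≥ ℏ/2, the minimum momentum uncertainty is Δp_min = ℏ/(2Δx).

Original (Δx = 3.11 nm = 3.110e-09 m):
Δp_min = (1.055e-34 J·s)/(2 × 3.110e-09 m) = 1.695e-26 kg·m/s

When Δx → (1/20)Δx:
Δp'_min = ℏ/(2 × (1/20)Δx) = 20 × ℏ/(2Δx) = 20 × Δp_min
Δp'_min = 20 × 1.695e-26 kg·m/s = 3.391e-25 kg·m/s

Since Δp_min ∝ 1/Δx, when Δx is decreased to 1/20 of its original value, Δp_min increases to 20 times its original value.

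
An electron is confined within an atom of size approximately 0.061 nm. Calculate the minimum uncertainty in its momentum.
8.644 × 10^-25 kg·m/s

Using the Heisenberg uncertainty principle:
ΔxΔp ≥ ℏ/2

With Δx ≈ L = 6.100e-11 m (the confinement size):
Δp_min = ℏ/(2Δx)
Δp_min = (1.055e-34 J·s) / (2 × 6.100e-11 m)
Δp_min = 8.644e-25 kg·m/s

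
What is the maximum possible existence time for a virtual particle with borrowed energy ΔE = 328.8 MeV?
1.001 ys

Using the energy-time uncertainty principle:
ΔEΔt ≥ ℏ/2

For a virtual particle borrowing energy ΔE, the maximum lifetime is:
Δt_max = ℏ/(2ΔE)

Converting energy:
ΔE = 328.8 MeV = 5.268e-11 J

Δt_max = (1.055e-34 J·s) / (2 × 5.268e-11 J)
Δt_max = 1.001e-24 s = 1.001 ys

Virtual particles with higher borrowed energy exist for shorter times.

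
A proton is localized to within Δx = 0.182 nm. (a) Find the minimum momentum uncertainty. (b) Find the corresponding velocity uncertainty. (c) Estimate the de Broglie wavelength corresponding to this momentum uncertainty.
(a) Δp_min = 2.897 × 10^-25 kg·m/s
(b) Δv_min = 173.212 m/s
(c) λ_dB = 2.287 nm

Step-by-step:

(a) From the uncertainty principle:
Δp_min = ℏ/(2Δx) = (1.055e-34 J·s)/(2 × 1.820e-10 m) = 2.897e-25 kg·m/s

(b) The velocity uncertainty:
Δv = Δp/m = (2.897e-25 kg·m/s)/(1.673e-27 kg) = 1.732e+02 m/s = 173.212 m/s

(c) The de Broglie wavelength for this momentum:
λ = h/p = (6.626e-34 J·s)/(2.897e-25 kg·m/s) = 2.287e-09 m = 2.287 nm

Note: The de Broglie wavelength is comparable to the localization size, as expected from wave-particle duality.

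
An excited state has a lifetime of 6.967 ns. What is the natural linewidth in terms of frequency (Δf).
11.422 MHz

Using the energy-time uncertainty principle and E = hf:
ΔEΔt ≥ ℏ/2
hΔf·Δt ≥ ℏ/2

The minimum frequency uncertainty is:
Δf = ℏ/(2hτ) = 1/(4πτ)
Δf = 1/(4π × 6.967e-09 s)
Δf = 1.142e+07 Hz = 11.422 MHz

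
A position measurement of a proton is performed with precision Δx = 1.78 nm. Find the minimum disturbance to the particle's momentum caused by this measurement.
2.962 × 10^-26 kg·m/s

The uncertainty principle implies that measuring position disturbs momentum:
ΔxΔp ≥ ℏ/2

When we measure position with precision Δx, we necessarily introduce a momentum uncertainty:
Δp ≥ ℏ/(2Δx)
Δp_min = (1.055e-34 J·s) / (2 × 1.780e-09 m)
Δp_min = 2.962e-26 kg·m/s

The more precisely we measure position, the greater the momentum disturbance.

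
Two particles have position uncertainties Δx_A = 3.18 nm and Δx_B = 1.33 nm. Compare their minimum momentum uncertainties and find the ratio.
Particle B has the larger minimum momentum uncertainty, by a factor of 2.39.

For each particle, the minimum momentum uncertainty is Δp_min = ℏ/(2Δx):

Particle A: Δp_A = ℏ/(2×3.180e-09 m) = 1.658e-26 kg·m/s
Particle B: Δp_B = ℏ/(2×1.330e-09 m) = 3.965e-26 kg·m/s

Ratio: Δp_B/Δp_A = 2.39

Since Δp_min ∝ 1/Δx, the particle with smaller position uncertainty (B) has larger momentum uncertainty.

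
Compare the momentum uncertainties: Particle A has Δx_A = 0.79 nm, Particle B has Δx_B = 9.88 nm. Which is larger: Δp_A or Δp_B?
Particle A has the larger minimum momentum uncertainty, by a factor of 12.51.

For each particle, the minimum momentum uncertainty is Δp_min = ℏ/(2Δx):

Particle A: Δp_A = ℏ/(2×7.900e-10 m) = 6.675e-26 kg·m/s
Particle B: Δp_B = ℏ/(2×9.880e-09 m) = 5.337e-27 kg·m/s

Ratio: Δp_A/Δp_B = 12.51

Since Δp_min ∝ 1/Δx, the particle with smaller position uncertainty (A) has larger momentum uncertainty.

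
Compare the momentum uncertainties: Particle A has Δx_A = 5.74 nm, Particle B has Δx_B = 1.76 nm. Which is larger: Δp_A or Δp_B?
Particle B has the larger minimum momentum uncertainty, by a factor of 3.26.

For each particle, the minimum momentum uncertainty is Δp_min = ℏ/(2Δx):

Particle A: Δp_A = ℏ/(2×5.740e-09 m) = 9.186e-27 kg·m/s
Particle B: Δp_B = ℏ/(2×1.760e-09 m) = 2.996e-26 kg·m/s

Ratio: Δp_B/Δp_A = 3.26

Since Δp_min ∝ 1/Δx, the particle with smaller position uncertainty (B) has larger momentum uncertainty.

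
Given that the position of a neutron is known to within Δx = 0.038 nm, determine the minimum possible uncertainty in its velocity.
828.450 m/s

Using the Heisenberg uncertainty principle and Δp = mΔv:
ΔxΔp ≥ ℏ/2
Δx(mΔv) ≥ ℏ/2

The minimum uncertainty in velocity is:
Δv_min = ℏ/(2mΔx)
Δv_min = (1.055e-34 J·s) / (2 × 1.675e-27 kg × 3.800e-11 m)
Δv_min = 8.285e+02 m/s = 828.450 m/s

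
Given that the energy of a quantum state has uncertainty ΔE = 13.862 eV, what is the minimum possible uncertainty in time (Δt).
23.742 as

Using the energy-time uncertainty principle:
ΔEΔt ≥ ℏ/2

The minimum uncertainty in time is:
Δt_min = ℏ/(2ΔE)
Δt_min = (1.055e-34 J·s) / (2 × 2.221e-18 J)
Δt_min = 2.374e-17 s = 23.742 as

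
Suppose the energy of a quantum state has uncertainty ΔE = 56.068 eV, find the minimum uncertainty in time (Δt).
5.870 as

Using the energy-time uncertainty principle:
ΔEΔt ≥ ℏ/2

The minimum uncertainty in time is:
Δt_min = ℏ/(2ΔE)
Δt_min = (1.055e-34 J·s) / (2 × 8.983e-18 J)
Δt_min = 5.870e-18 s = 5.870 as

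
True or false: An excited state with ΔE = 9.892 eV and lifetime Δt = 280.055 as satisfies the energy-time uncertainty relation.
Yes, it satisfies the uncertainty relation.

Calculate the product ΔEΔt:
ΔE = 9.892 eV = 1.585e-18 J
ΔEΔt = (1.585e-18 J) × (2.801e-16 s)
ΔEΔt = 4.439e-34 J·s

Compare to the minimum allowed value ℏ/2:
ℏ/2 = 5.273e-35 J·s

Since ΔEΔt = 4.439e-34 J·s ≥ 5.273e-35 J·s = ℏ/2,
this satisfies the uncertainty relation.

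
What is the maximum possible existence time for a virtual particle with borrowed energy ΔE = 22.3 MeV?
14.758 ys

Using the energy-time uncertainty principle:
ΔEΔt ≥ ℏ/2

For a virtual particle borrowing energy ΔE, the maximum lifetime is:
Δt_max = ℏ/(2ΔE)

Converting energy:
ΔE = 22.3 MeV = 3.573e-12 J

Δt_max = (1.055e-34 J·s) / (2 × 3.573e-12 J)
Δt_max = 1.476e-23 s = 14.758 ys

Virtual particles with higher borrowed energy exist for shorter times.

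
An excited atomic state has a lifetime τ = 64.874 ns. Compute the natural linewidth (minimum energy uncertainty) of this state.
5.073 neV

Using the energy-time uncertainty principle:
ΔEΔt ≥ ℏ/2

The lifetime τ represents the time uncertainty Δt.
The natural linewidth (minimum energy uncertainty) is:

ΔE = ℏ/(2τ)
ΔE = (1.055e-34 J·s) / (2 × 6.487e-08 s)
ΔE = 8.128e-28 J = 5.073 neV

This natural linewidth limits the precision of spectroscopic measurements.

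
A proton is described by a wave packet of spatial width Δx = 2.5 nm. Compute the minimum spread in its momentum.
2.109 × 10^-26 kg·m/s

For a wave packet, the spatial width Δx and momentum spread Δp are related by the uncertainty principle:
ΔxΔp ≥ ℏ/2

The minimum momentum spread is:
Δp_min = ℏ/(2Δx)
Δp_min = (1.055e-34 J·s) / (2 × 2.500e-09 m)
Δp_min = 2.109e-26 kg·m/s

A wave packet cannot have both a well-defined position and well-defined momentum.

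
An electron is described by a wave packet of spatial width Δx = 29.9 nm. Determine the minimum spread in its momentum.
1.763 × 10^-27 kg·m/s

For a wave packet, the spatial width Δx and momentum spread Δp are related by the uncertainty principle:
ΔxΔp ≥ ℏ/2

The minimum momentum spread is:
Δp_min = ℏ/(2Δx)
Δp_min = (1.055e-34 J·s) / (2 × 2.990e-08 m)
Δp_min = 1.763e-27 kg·m/s

A wave packet cannot have both a well-defined position and well-defined momentum.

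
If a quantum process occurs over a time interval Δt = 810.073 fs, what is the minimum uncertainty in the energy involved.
406.267 μeV

Using the energy-time uncertainty principle:
ΔEΔt ≥ ℏ/2

The minimum uncertainty in energy is:
ΔE_min = ℏ/(2Δt)
ΔE_min = (1.055e-34 J·s) / (2 × 8.101e-13 s)
ΔE_min = 6.509e-23 J = 406.267 μeV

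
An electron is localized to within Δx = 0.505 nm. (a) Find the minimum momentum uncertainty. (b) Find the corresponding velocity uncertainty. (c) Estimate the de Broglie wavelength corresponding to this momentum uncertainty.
(a) Δp_min = 1.044 × 10^-25 kg·m/s
(b) Δv_min = 114.621 km/s
(c) λ_dB = 6.346 nm

Step-by-step:

(a) From the uncertainty principle:
Δp_min = ℏ/(2Δx) = (1.055e-34 J·s)/(2 × 5.050e-10 m) = 1.044e-25 kg·m/s

(b) The velocity uncertainty:
Δv = Δp/m = (1.044e-25 kg·m/s)/(9.109e-31 kg) = 1.146e+05 m/s = 114.621 km/s

(c) The de Broglie wavelength for this momentum:
λ = h/p = (6.626e-34 J·s)/(1.044e-25 kg·m/s) = 6.346e-09 m = 6.346 nm

Note: The de Broglie wavelength is comparable to the localization size, as expected from wave-particle duality.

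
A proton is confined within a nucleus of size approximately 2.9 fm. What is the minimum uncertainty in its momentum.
1.818 × 10^-20 kg·m/s

Using the Heisenberg uncertainty principle:
ΔxΔp ≥ ℏ/2

With Δx ≈ L = 2.900e-15 m (the confinement size):
Δp_min = ℏ/(2Δx)
Δp_min = (1.055e-34 J·s) / (2 × 2.900e-15 m)
Δp_min = 1.818e-20 kg·m/s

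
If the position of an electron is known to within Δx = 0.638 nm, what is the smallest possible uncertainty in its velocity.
90.727 km/s

Using the Heisenberg uncertainty principle and Δp = mΔv:
ΔxΔp ≥ ℏ/2
Δx(mΔv) ≥ ℏ/2

The minimum uncertainty in velocity is:
Δv_min = ℏ/(2mΔx)
Δv_min = (1.055e-34 J·s) / (2 × 9.109e-31 kg × 6.380e-10 m)
Δv_min = 9.073e+04 m/s = 90.727 km/s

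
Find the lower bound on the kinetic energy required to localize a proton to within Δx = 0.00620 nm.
134.949 meV

Localizing a particle requires giving it sufficient momentum uncertainty:

1. From uncertainty principle: Δp ≥ ℏ/(2Δx)
   Δp_min = (1.055e-34 J·s) / (2 × 6.200e-12 m)
   Δp_min = 8.505e-24 kg·m/s

2. This momentum uncertainty corresponds to kinetic energy:
   KE ≈ (Δp)²/(2m) = (8.505e-24)²/(2 × 1.673e-27 kg)
   KE = 2.162e-20 J = 134.949 meV

Tighter localization requires more energy.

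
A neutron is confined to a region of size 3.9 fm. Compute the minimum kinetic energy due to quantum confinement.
340.586 keV

Using the uncertainty principle:

1. Position uncertainty: Δx ≈ 3.900e-15 m
2. Minimum momentum uncertainty: Δp = ℏ/(2Δx) = 1.352e-20 kg·m/s
3. Minimum kinetic energy:
   KE = (Δp)²/(2m) = (1.352e-20)²/(2 × 1.675e-27 kg)
   KE = 5.457e-14 J = 340.586 keV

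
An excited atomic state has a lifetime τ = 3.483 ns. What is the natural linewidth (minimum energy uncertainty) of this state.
94.489 neV

Using the energy-time uncertainty principle:
ΔEΔt ≥ ℏ/2

The lifetime τ represents the time uncertainty Δt.
The natural linewidth (minimum energy uncertainty) is:

ΔE = ℏ/(2τ)
ΔE = (1.055e-34 J·s) / (2 × 3.483e-09 s)
ΔE = 1.514e-26 J = 94.489 neV

This natural linewidth limits the precision of spectroscopic measurements.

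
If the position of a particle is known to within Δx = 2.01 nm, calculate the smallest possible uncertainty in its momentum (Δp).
2.623 × 10^-26 kg·m/s

Using the Heisenberg uncertainty principle:
ΔxΔp ≥ ℏ/2

The minimum uncertainty in momentum is:
Δp_min = ℏ/(2Δx)
Δp_min = (1.055e-34 J·s) / (2 × 2.010e-09 m)
Δp_min = 2.623e-26 kg·m/s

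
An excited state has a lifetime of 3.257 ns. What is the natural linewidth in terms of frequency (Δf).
24.433 MHz

Using the energy-time uncertainty principle and E = hf:
ΔEΔt ≥ ℏ/2
hΔf·Δt ≥ ℏ/2

The minimum frequency uncertainty is:
Δf = ℏ/(2hτ) = 1/(4πτ)
Δf = 1/(4π × 3.257e-09 s)
Δf = 2.443e+07 Hz = 24.433 MHz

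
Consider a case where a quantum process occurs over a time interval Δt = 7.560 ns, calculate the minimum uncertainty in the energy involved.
43.533 neV

Using the energy-time uncertainty principle:
ΔEΔt ≥ ℏ/2

The minimum uncertainty in energy is:
ΔE_min = ℏ/(2Δt)
ΔE_min = (1.055e-34 J·s) / (2 × 7.560e-09 s)
ΔE_min = 6.975e-27 J = 43.533 neV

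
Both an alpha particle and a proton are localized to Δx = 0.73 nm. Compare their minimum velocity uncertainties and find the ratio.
The proton has the larger minimum velocity uncertainty, by a ratio of 4.0.

For both particles, Δp_min = ℏ/(2Δx) = 7.223e-26 kg·m/s (same for both).

The velocity uncertainty is Δv = Δp/m:
- alpha particle: Δv = 7.223e-26 / 6.645e-27 = 1.087e+01 m/s = 10.871 m/s
- proton: Δv = 7.223e-26 / 1.673e-27 = 4.318e+01 m/s = 43.184 m/s

Ratio: 4.318e+01 / 1.087e+01 = 4.0

The lighter particle has larger velocity uncertainty because Δv ∝ 1/m.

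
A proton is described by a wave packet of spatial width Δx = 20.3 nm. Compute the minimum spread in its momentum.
2.597 × 10^-27 kg·m/s

For a wave packet, the spatial width Δx and momentum spread Δp are related by the uncertainty principle:
ΔxΔp ≥ ℏ/2

The minimum momentum spread is:
Δp_min = ℏ/(2Δx)
Δp_min = (1.055e-34 J·s) / (2 × 2.030e-08 m)
Δp_min = 2.597e-27 kg·m/s

A wave packet cannot have both a well-defined position and well-defined momentum.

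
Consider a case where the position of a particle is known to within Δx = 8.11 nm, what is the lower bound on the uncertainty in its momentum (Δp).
6.502 × 10^-27 kg·m/s

Using the Heisenberg uncertainty principle:
ΔxΔp ≥ ℏ/2

The minimum uncertainty in momentum is:
Δp_min = ℏ/(2Δx)
Δp_min = (1.055e-34 J·s) / (2 × 8.110e-09 m)
Δp_min = 6.502e-27 kg·m/s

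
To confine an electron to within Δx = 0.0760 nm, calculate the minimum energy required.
1.649 eV

Localizing a particle requires giving it sufficient momentum uncertainty:

1. From uncertainty principle: Δp ≥ ℏ/(2Δx)
   Δp_min = (1.055e-34 J·s) / (2 × 7.600e-11 m)
   Δp_min = 6.938e-25 kg·m/s

2. This momentum uncertainty corresponds to kinetic energy:
   KE ≈ (Δp)²/(2m) = (6.938e-25)²/(2 × 9.109e-31 kg)
   KE = 2.642e-19 J = 1.649 eV

Tighter localization requires more energy.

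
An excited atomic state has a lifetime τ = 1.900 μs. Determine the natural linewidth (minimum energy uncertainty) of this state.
173.214 peV

Using the energy-time uncertainty principle:
ΔEΔt ≥ ℏ/2

The lifetime τ represents the time uncertainty Δt.
The natural linewidth (minimum energy uncertainty) is:

ΔE = ℏ/(2τ)
ΔE = (1.055e-34 J·s) / (2 × 1.900e-06 s)
ΔE = 2.775e-29 J = 173.214 peV

This natural linewidth limits the precision of spectroscopic measurements.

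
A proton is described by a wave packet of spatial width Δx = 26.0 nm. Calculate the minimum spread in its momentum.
2.028 × 10^-27 kg·m/s

For a wave packet, the spatial width Δx and momentum spread Δp are related by the uncertainty principle:
ΔxΔp ≥ ℏ/2

The minimum momentum spread is:
Δp_min = ℏ/(2Δx)
Δp_min = (1.055e-34 J·s) / (2 × 2.600e-08 m)
Δp_min = 2.028e-27 kg·m/s

A wave packet cannot have both a well-defined position and well-defined momentum.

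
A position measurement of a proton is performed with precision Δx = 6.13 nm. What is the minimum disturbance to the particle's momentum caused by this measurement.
8.602 × 10^-27 kg·m/s

The uncertainty principle implies that measuring position disturbs momentum:
ΔxΔp ≥ ℏ/2

When we measure position with precision Δx, we necessarily introduce a momentum uncertainty:
Δp ≥ ℏ/(2Δx)
Δp_min = (1.055e-34 J·s) / (2 × 6.130e-09 m)
Δp_min = 8.602e-27 kg·m/s

The more precisely we measure position, the greater the momentum disturbance.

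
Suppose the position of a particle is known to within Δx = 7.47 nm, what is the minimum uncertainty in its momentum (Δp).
7.059 × 10^-27 kg·m/s

Using the Heisenberg uncertainty principle:
ΔxΔp ≥ ℏ/2

The minimum uncertainty in momentum is:
Δp_min = ℏ/(2Δx)
Δp_min = (1.055e-34 J·s) / (2 × 7.470e-09 m)
Δp_min = 7.059e-27 kg·m/s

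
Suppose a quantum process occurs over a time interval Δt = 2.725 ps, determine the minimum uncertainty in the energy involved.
120.773 μeV

Using the energy-time uncertainty principle:
ΔEΔt ≥ ℏ/2

The minimum uncertainty in energy is:
ΔE_min = ℏ/(2Δt)
ΔE_min = (1.055e-34 J·s) / (2 × 2.725e-12 s)
ΔE_min = 1.935e-23 J = 120.773 μeV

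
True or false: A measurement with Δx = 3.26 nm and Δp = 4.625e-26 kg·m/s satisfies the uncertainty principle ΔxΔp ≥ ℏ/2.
Yes, it satisfies the uncertainty principle.

Calculate the product ΔxΔp:
ΔxΔp = (3.260e-09 m) × (4.625e-26 kg·m/s)
ΔxΔp = 1.508e-34 J·s

Compare to the minimum allowed value ℏ/2:
ℏ/2 = 5.273e-35 J·s

Since ΔxΔp = 1.508e-34 J·s ≥ 5.273e-35 J·s = ℏ/2,
the measurement satisfies the uncertainty principle.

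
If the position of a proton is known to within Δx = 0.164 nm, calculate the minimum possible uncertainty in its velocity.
192.223 m/s

Using the Heisenberg uncertainty principle and Δp = mΔv:
ΔxΔp ≥ ℏ/2
Δx(mΔv) ≥ ℏ/2

The minimum uncertainty in velocity is:
Δv_min = ℏ/(2mΔx)
Δv_min = (1.055e-34 J·s) / (2 × 1.673e-27 kg × 1.640e-10 m)
Δv_min = 1.922e+02 m/s = 192.223 m/s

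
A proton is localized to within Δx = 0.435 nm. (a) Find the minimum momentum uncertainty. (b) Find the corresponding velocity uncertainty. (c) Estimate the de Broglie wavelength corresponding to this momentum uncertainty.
(a) Δp_min = 1.212 × 10^-25 kg·m/s
(b) Δv_min = 72.470 m/s
(c) λ_dB = 5.466 nm

Step-by-step:

(a) From the uncertainty principle:
Δp_min = ℏ/(2Δx) = (1.055e-34 J·s)/(2 × 4.350e-10 m) = 1.212e-25 kg·m/s

(b) The velocity uncertainty:
Δv = Δp/m = (1.212e-25 kg·m/s)/(1.673e-27 kg) = 7.247e+01 m/s = 72.470 m/s

(c) The de Broglie wavelength for this momentum:
λ = h/p = (6.626e-34 J·s)/(1.212e-25 kg·m/s) = 5.466e-09 m = 5.466 nm

Note: The de Broglie wavelength is comparable to the localization size, as expected from wave-particle duality.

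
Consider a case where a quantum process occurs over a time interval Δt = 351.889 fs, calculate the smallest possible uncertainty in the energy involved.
935.255 μeV

Using the energy-time uncertainty principle:
ΔEΔt ≥ ℏ/2

The minimum uncertainty in energy is:
ΔE_min = ℏ/(2Δt)
ΔE_min = (1.055e-34 J·s) / (2 × 3.519e-13 s)
ΔE_min = 1.498e-22 J = 935.255 μeV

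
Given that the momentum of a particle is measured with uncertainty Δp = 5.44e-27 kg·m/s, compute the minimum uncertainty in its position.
9.693 nm

Using the Heisenberg uncertainty principle:
ΔxΔp ≥ ℏ/2

The minimum uncertainty in position is:
Δx_min = ℏ/(2Δp)
Δx_min = (1.055e-34 J·s) / (2 × 5.440e-27 kg·m/s)
Δx_min = 9.693e-09 m = 9.693 nm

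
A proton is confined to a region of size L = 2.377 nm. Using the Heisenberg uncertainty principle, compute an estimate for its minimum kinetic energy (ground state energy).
918.112 neV

Using the uncertainty principle to estimate ground state energy:

1. The position uncertainty is approximately the confinement size:
   Δx ≈ L = 2.377e-09 m

2. From ΔxΔp ≥ ℏ/2, the minimum momentum uncertainty is:
   Δp ≈ ℏ/(2L) = 2.218e-26 kg·m/s

3. The kinetic energy is approximately:
   KE ≈ (Δp)²/(2m) = (2.218e-26)²/(2 × 1.673e-27 kg)
   KE ≈ 1.471e-25 J = 918.112 neV

This is an order-of-magnitude estimate of the ground state energy.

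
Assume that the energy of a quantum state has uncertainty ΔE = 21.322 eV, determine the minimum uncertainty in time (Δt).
15.435 as

Using the energy-time uncertainty principle:
ΔEΔt ≥ ℏ/2

The minimum uncertainty in time is:
Δt_min = ℏ/(2ΔE)
Δt_min = (1.055e-34 J·s) / (2 × 3.416e-18 J)
Δt_min = 1.544e-17 s = 15.435 as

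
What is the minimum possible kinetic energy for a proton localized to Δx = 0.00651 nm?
122.403 meV

Localizing a particle requires giving it sufficient momentum uncertainty:

1. From uncertainty principle: Δp ≥ ℏ/(2Δx)
   Δp_min = (1.055e-34 J·s) / (2 × 6.510e-12 m)
   Δp_min = 8.100e-24 kg·m/s

2. This momentum uncertainty corresponds to kinetic energy:
   KE ≈ (Δp)²/(2m) = (8.100e-24)²/(2 × 1.673e-27 kg)
   KE = 1.961e-20 J = 122.403 meV

Tighter localization requires more energy.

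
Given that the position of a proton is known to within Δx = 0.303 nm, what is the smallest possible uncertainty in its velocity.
104.041 m/s

Using the Heisenberg uncertainty principle and Δp = mΔv:
ΔxΔp ≥ ℏ/2
Δx(mΔv) ≥ ℏ/2

The minimum uncertainty in velocity is:
Δv_min = ℏ/(2mΔx)
Δv_min = (1.055e-34 J·s) / (2 × 1.673e-27 kg × 3.030e-10 m)
Δv_min = 1.040e+02 m/s = 104.041 m/s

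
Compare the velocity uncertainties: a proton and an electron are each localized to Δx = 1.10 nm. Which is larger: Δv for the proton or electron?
The electron has the larger minimum velocity uncertainty, by a ratio of 1836.2.

For both particles, Δp_min = ℏ/(2Δx) = 4.794e-26 kg·m/s (same for both).

The velocity uncertainty is Δv = Δp/m:
- proton: Δv = 4.794e-26 / 1.673e-27 = 2.866e+01 m/s = 28.659 m/s
- electron: Δv = 4.794e-26 / 9.109e-31 = 5.262e+04 m/s = 52.622 km/s

Ratio: 5.262e+04 / 2.866e+01 = 1836.2

The lighter particle has larger velocity uncertainty because Δv ∝ 1/m.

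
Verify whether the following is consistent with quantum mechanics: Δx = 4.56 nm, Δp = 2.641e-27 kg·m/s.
No, it violates the uncertainty principle (impossible measurement).

Calculate the product ΔxΔp:
ΔxΔp = (4.560e-09 m) × (2.641e-27 kg·m/s)
ΔxΔp = 1.204e-35 J·s

Compare to the minimum allowed value ℏ/2:
ℏ/2 = 5.273e-35 J·s

Since ΔxΔp = 1.204e-35 J·s < 5.273e-35 J·s = ℏ/2,
the measurement violates the uncertainty principle.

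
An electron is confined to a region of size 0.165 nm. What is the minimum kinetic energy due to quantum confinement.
349.861 meV

Using the uncertainty principle:

1. Position uncertainty: Δx ≈ 1.650e-10 m
2. Minimum momentum uncertainty: Δp = ℏ/(2Δx) = 3.196e-25 kg·m/s
3. Minimum kinetic energy:
   KE = (Δp)²/(2m) = (3.196e-25)²/(2 × 9.109e-31 kg)
   KE = 5.605e-20 J = 349.861 meV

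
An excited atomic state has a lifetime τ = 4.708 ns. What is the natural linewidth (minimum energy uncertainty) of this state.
69.904 neV

Using the energy-time uncertainty principle:
ΔEΔt ≥ ℏ/2

The lifetime τ represents the time uncertainty Δt.
The natural linewidth (minimum energy uncertainty) is:

ΔE = ℏ/(2τ)
ΔE = (1.055e-34 J·s) / (2 × 4.708e-09 s)
ΔE = 1.120e-26 J = 69.904 neV

This natural linewidth limits the precision of spectroscopic measurements.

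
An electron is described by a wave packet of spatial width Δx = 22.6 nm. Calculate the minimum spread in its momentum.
2.333 × 10^-27 kg·m/s

For a wave packet, the spatial width Δx and momentum spread Δp are related by the uncertainty principle:
ΔxΔp ≥ ℏ/2

The minimum momentum spread is:
Δp_min = ℏ/(2Δx)
Δp_min = (1.055e-34 J·s) / (2 × 2.260e-08 m)
Δp_min = 2.333e-27 kg·m/s

A wave packet cannot have both a well-defined position and well-defined momentum.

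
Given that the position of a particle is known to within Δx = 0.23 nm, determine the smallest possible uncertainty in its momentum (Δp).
2.293 × 10^-25 kg·m/s

Using the Heisenberg uncertainty principle:
ΔxΔp ≥ ℏ/2

The minimum uncertainty in momentum is:
Δp_min = ℏ/(2Δx)
Δp_min = (1.055e-34 J·s) / (2 × 2.300e-10 m)
Δp_min = 2.293e-25 kg·m/s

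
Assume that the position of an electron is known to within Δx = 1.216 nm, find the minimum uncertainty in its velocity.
47.602 km/s

Using the Heisenberg uncertainty principle and Δp = mΔv:
ΔxΔp ≥ ℏ/2
Δx(mΔv) ≥ ℏ/2

The minimum uncertainty in velocity is:
Δv_min = ℏ/(2mΔx)
Δv_min = (1.055e-34 J·s) / (2 × 9.109e-31 kg × 1.216e-09 m)
Δv_min = 4.760e+04 m/s = 47.602 km/s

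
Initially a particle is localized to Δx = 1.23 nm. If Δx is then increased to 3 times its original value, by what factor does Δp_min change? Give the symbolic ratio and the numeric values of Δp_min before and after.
Original Δp_min = 4.287 × 10^-26 kg·m/s; new Δp'_min = 1.429 × 10^-26 kg·m/s; ratio Δp'_min/Δp_min = 1/3.

From the uncertainty principle ΔxΔp ≥ ℏ/2, the minimum momentum uncertainty is Δp_min = ℏ/(2Δx).

Original (Δx = 1.23 nm = 1.230e-09 m):
Δp_min = (1.055e-34 J·s)/(2 × 1.230e-09 m) = 4.287e-26 kg·m/s

When Δx → 3Δx:
Δp'_min = ℏ/(2 × 3Δx) = (1/3) × ℏ/(2Δx) = (1/3) × Δp_min
Δp'_min = 1/3 × 4.287e-26 kg·m/s = 1.429e-26 kg·m/s

Since Δp_min ∝ 1/Δx, when Δx is increased to 3 times its original value, Δp_min decreases to 1/3 of its original value.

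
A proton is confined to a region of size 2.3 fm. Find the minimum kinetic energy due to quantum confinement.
980.615 keV

Using the uncertainty principle:

1. Position uncertainty: Δx ≈ 2.300e-15 m
2. Minimum momentum uncertainty: Δp = ℏ/(2Δx) = 2.293e-20 kg·m/s
3. Minimum kinetic energy:
   KE = (Δp)²/(2m) = (2.293e-20)²/(2 × 1.673e-27 kg)
   KE = 1.571e-13 J = 980.615 keV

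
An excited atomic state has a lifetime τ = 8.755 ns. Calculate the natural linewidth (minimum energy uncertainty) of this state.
37.591 neV

Using the energy-time uncertainty principle:
ΔEΔt ≥ ℏ/2

The lifetime τ represents the time uncertainty Δt.
The natural linewidth (minimum energy uncertainty) is:

ΔE = ℏ/(2τ)
ΔE = (1.055e-34 J·s) / (2 × 8.755e-09 s)
ΔE = 6.023e-27 J = 37.591 neV

This natural linewidth limits the precision of spectroscopic measurements.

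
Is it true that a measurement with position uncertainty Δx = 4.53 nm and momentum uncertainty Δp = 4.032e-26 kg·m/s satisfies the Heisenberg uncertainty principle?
Yes, it satisfies the uncertainty principle.

Calculate the product ΔxΔp:
ΔxΔp = (4.530e-09 m) × (4.032e-26 kg·m/s)
ΔxΔp = 1.826e-34 J·s

Compare to the minimum allowed value ℏ/2:
ℏ/2 = 5.273e-35 J·s

Since ΔxΔp = 1.826e-34 J·s ≥ 5.273e-35 J·s = ℏ/2,
the measurement satisfies the uncertainty principle.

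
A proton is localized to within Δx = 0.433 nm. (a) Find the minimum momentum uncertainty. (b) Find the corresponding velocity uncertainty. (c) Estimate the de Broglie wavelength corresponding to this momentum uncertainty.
(a) Δp_min = 1.218 × 10^-25 kg·m/s
(b) Δv_min = 72.805 m/s
(c) λ_dB = 5.441 nm

Step-by-step:

(a) From the uncertainty principle:
Δp_min = ℏ/(2Δx) = (1.055e-34 J·s)/(2 × 4.330e-10 m) = 1.218e-25 kg·m/s

(b) The velocity uncertainty:
Δv = Δp/m = (1.218e-25 kg·m/s)/(1.673e-27 kg) = 7.280e+01 m/s = 72.805 m/s

(c) The de Broglie wavelength for this momentum:
λ = h/p = (6.626e-34 J·s)/(1.218e-25 kg·m/s) = 5.441e-09 m = 5.441 nm

Note: The de Broglie wavelength is comparable to the localization size, as expected from wave-particle duality.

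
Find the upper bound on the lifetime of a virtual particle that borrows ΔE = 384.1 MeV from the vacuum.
8.568 × 10^-25 s

Using the energy-time uncertainty principle:
ΔEΔt ≥ ℏ/2

For a virtual particle borrowing energy ΔE, the maximum lifetime is:
Δt_max = ℏ/(2ΔE)

Converting energy:
ΔE = 384.1 MeV = 6.154e-11 J

Δt_max = (1.055e-34 J·s) / (2 × 6.154e-11 J)
Δt_max = 8.568e-25 s = 8.568 × 10^-25 s

Virtual particles with higher borrowed energy exist for shorter times.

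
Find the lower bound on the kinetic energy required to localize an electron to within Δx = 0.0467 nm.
4.367 eV

Localizing a particle requires giving it sufficient momentum uncertainty:

1. From uncertainty principle: Δp ≥ ℏ/(2Δx)
   Δp_min = (1.055e-34 J·s) / (2 × 4.670e-11 m)
   Δp_min = 1.129e-24 kg·m/s

2. This momentum uncertainty corresponds to kinetic energy:
   KE ≈ (Δp)²/(2m) = (1.129e-24)²/(2 × 9.109e-31 kg)
   KE = 6.997e-19 J = 4.367 eV

Tighter localization requires more energy.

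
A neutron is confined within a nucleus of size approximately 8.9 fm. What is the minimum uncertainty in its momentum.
5.925 × 10^-21 kg·m/s

Using the Heisenberg uncertainty principle:
ΔxΔp ≥ ℏ/2

With Δx ≈ L = 8.900e-15 m (the confinement size):
Δp_min = ℏ/(2Δx)
Δp_min = (1.055e-34 J·s) / (2 × 8.900e-15 m)
Δp_min = 5.925e-21 kg·m/s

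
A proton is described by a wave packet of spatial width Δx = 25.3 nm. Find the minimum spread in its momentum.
2.084 × 10^-27 kg·m/s

For a wave packet, the spatial width Δx and momentum spread Δp are related by the uncertainty principle:
ΔxΔp ≥ ℏ/2

The minimum momentum spread is:
Δp_min = ℏ/(2Δx)
Δp_min = (1.055e-34 J·s) / (2 × 2.530e-08 m)
Δp_min = 2.084e-27 kg·m/s

A wave packet cannot have both a well-defined position and well-defined momentum.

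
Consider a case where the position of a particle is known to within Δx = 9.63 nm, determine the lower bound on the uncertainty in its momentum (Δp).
5.475 × 10^-27 kg·m/s

Using the Heisenberg uncertainty principle:
ΔxΔp ≥ ℏ/2

The minimum uncertainty in momentum is:
Δp_min = ℏ/(2Δx)
Δp_min = (1.055e-34 J·s) / (2 × 9.630e-09 m)
Δp_min = 5.475e-27 kg·m/s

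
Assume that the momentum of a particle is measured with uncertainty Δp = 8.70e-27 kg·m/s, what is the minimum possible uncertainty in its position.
6.061 nm

Using the Heisenberg uncertainty principle:
ΔxΔp ≥ ℏ/2

The minimum uncertainty in position is:
Δx_min = ℏ/(2Δp)
Δx_min = (1.055e-34 J·s) / (2 × 8.700e-27 kg·m/s)
Δx_min = 6.061e-09 m = 6.061 nm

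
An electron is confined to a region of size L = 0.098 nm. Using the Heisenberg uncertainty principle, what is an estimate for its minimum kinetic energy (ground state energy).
991.770 meV

Using the uncertainty principle to estimate ground state energy:

1. The position uncertainty is approximately the confinement size:
   Δx ≈ L = 9.800e-11 m

2. From ΔxΔp ≥ ℏ/2, the minimum momentum uncertainty is:
   Δp ≈ ℏ/(2L) = 5.380e-25 kg·m/s

3. The kinetic energy is approximately:
   KE ≈ (Δp)²/(2m) = (5.380e-25)²/(2 × 9.109e-31 kg)
   KE ≈ 1.589e-19 J = 991.770 meV

This is an order-of-magnitude estimate of the ground state energy.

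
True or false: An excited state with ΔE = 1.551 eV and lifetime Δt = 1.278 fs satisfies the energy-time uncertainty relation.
Yes, it satisfies the uncertainty relation.

Calculate the product ΔEΔt:
ΔE = 1.551 eV = 2.485e-19 J
ΔEΔt = (2.485e-19 J) × (1.278e-15 s)
ΔEΔt = 3.176e-34 J·s

Compare to the minimum allowed value ℏ/2:
ℏ/2 = 5.273e-35 J·s

Since ΔEΔt = 3.176e-34 J·s ≥ 5.273e-35 J·s = ℏ/2,
this satisfies the uncertainty relation.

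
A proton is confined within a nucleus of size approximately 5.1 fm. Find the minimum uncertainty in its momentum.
1.034 × 10^-20 kg·m/s

Using the Heisenberg uncertainty principle:
ΔxΔp ≥ ℏ/2

With Δx ≈ L = 5.100e-15 m (the confinement size):
Δp_min = ℏ/(2Δx)
Δp_min = (1.055e-34 J·s) / (2 × 5.100e-15 m)
Δp_min = 1.034e-20 kg·m/s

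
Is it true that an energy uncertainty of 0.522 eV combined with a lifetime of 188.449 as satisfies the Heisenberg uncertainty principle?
No, it violates the uncertainty relation.

Calculate the product ΔEΔt:
ΔE = 0.522 eV = 8.363e-20 J
ΔEΔt = (8.363e-20 J) × (1.884e-16 s)
ΔEΔt = 1.576e-35 J·s

Compare to the minimum allowed value ℏ/2:
ℏ/2 = 5.273e-35 J·s

Since ΔEΔt = 1.576e-35 J·s < 5.273e-35 J·s = ℏ/2,
this violates the uncertainty relation.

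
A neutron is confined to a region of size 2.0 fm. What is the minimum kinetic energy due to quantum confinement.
1.295 MeV

Using the uncertainty principle:

1. Position uncertainty: Δx ≈ 2.000e-15 m
2. Minimum momentum uncertainty: Δp = ℏ/(2Δx) = 2.636e-20 kg·m/s
3. Minimum kinetic energy:
   KE = (Δp)²/(2m) = (2.636e-20)²/(2 × 1.675e-27 kg)
   KE = 2.075e-13 J = 1.295 MeV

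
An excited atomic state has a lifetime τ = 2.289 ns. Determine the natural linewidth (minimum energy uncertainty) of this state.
143.777 neV

Using the energy-time uncertainty principle:
ΔEΔt ≥ ℏ/2

The lifetime τ represents the time uncertainty Δt.
The natural linewidth (minimum energy uncertainty) is:

ΔE = ℏ/(2τ)
ΔE = (1.055e-34 J·s) / (2 × 2.289e-09 s)
ΔE = 2.304e-26 J = 143.777 neV

This natural linewidth limits the precision of spectroscopic measurements.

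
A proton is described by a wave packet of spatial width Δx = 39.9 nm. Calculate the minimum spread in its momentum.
1.322 × 10^-27 kg·m/s

For a wave packet, the spatial width Δx and momentum spread Δp are related by the uncertainty principle:
ΔxΔp ≥ ℏ/2

The minimum momentum spread is:
Δp_min = ℏ/(2Δx)
Δp_min = (1.055e-34 J·s) / (2 × 3.990e-08 m)
Δp_min = 1.322e-27 kg·m/s

A wave packet cannot have both a well-defined position and well-defined momentum.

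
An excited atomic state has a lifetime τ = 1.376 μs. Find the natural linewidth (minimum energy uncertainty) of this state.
239.176 peV

Using the energy-time uncertainty principle:
ΔEΔt ≥ ℏ/2

The lifetime τ represents the time uncertainty Δt.
The natural linewidth (minimum energy uncertainty) is:

ΔE = ℏ/(2τ)
ΔE = (1.055e-34 J·s) / (2 × 1.376e-06 s)
ΔE = 3.832e-29 J = 239.176 peV

This natural linewidth limits the precision of spectroscopic measurements.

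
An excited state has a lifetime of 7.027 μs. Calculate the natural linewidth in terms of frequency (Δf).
11.325 kHz

Using the energy-time uncertainty principle and E = hf:
ΔEΔt ≥ ℏ/2
hΔf·Δt ≥ ℏ/2

The minimum frequency uncertainty is:
Δf = ℏ/(2hτ) = 1/(4πτ)
Δf = 1/(4π × 7.027e-06 s)
Δf = 1.132e+04 Hz = 11.325 kHz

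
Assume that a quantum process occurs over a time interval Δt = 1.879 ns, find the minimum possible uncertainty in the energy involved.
175.150 neV

Using the energy-time uncertainty principle:
ΔEΔt ≥ ℏ/2

The minimum uncertainty in energy is:
ΔE_min = ℏ/(2Δt)
ΔE_min = (1.055e-34 J·s) / (2 × 1.879e-09 s)
ΔE_min = 2.806e-26 J = 175.150 neV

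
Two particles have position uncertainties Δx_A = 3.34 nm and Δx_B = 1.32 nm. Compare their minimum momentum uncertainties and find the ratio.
Particle B has the larger minimum momentum uncertainty, by a factor of 2.53.

For each particle, the minimum momentum uncertainty is Δp_min = ℏ/(2Δx):

Particle A: Δp_A = ℏ/(2×3.340e-09 m) = 1.579e-26 kg·m/s
Particle B: Δp_B = ℏ/(2×1.320e-09 m) = 3.995e-26 kg·m/s

Ratio: Δp_B/Δp_A = 2.53

Since Δp_min ∝ 1/Δx, the particle with smaller position uncertainty (B) has larger momentum uncertainty.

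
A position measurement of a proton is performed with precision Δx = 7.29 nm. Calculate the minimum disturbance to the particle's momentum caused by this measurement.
7.233 × 10^-27 kg·m/s

The uncertainty principle implies that measuring position disturbs momentum:
ΔxΔp ≥ ℏ/2

When we measure position with precision Δx, we necessarily introduce a momentum uncertainty:
Δp ≥ ℏ/(2Δx)
Δp_min = (1.055e-34 J·s) / (2 × 7.290e-09 m)
Δp_min = 7.233e-27 kg·m/s

The more precisely we measure position, the greater the momentum disturbance.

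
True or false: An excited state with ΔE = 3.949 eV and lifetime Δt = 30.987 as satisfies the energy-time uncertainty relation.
No, it violates the uncertainty relation.

Calculate the product ΔEΔt:
ΔE = 3.949 eV = 6.327e-19 J
ΔEΔt = (6.327e-19 J) × (3.099e-17 s)
ΔEΔt = 1.961e-35 J·s

Compare to the minimum allowed value ℏ/2:
ℏ/2 = 5.273e-35 J·s

Since ΔEΔt = 1.961e-35 J·s < 5.273e-35 J·s = ℏ/2,
this violates the uncertainty relation.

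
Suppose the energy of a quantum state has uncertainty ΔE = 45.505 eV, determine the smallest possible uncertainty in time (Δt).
7.232 as

Using the energy-time uncertainty principle:
ΔEΔt ≥ ℏ/2

The minimum uncertainty in time is:
Δt_min = ℏ/(2ΔE)
Δt_min = (1.055e-34 J·s) / (2 × 7.291e-18 J)
Δt_min = 7.232e-18 s = 7.232 as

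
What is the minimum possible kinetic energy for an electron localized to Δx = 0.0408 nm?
5.722 eV

Localizing a particle requires giving it sufficient momentum uncertainty:

1. From uncertainty principle: Δp ≥ ℏ/(2Δx)
   Δp_min = (1.055e-34 J·s) / (2 × 4.080e-11 m)
   Δp_min = 1.292e-24 kg·m/s

2. This momentum uncertainty corresponds to kinetic energy:
   KE ≈ (Δp)²/(2m) = (1.292e-24)²/(2 × 9.109e-31 kg)
   KE = 9.168e-19 J = 5.722 eV

Tighter localization requires more energy.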